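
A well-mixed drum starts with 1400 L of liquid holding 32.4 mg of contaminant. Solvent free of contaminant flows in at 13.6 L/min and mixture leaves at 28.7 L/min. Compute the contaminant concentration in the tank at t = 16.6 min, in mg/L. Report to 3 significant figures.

Let m(t) be the amount of contaminant. Volume: V(t) = V₀ + (Q_in − Q_out) t = 1400 − 15.100 t; V(16.6) = 1149.3 L.
Solute balance: dm/dt = 0 − Q_out C = −Q_out m/V(t).
Separate: dm/m = −Q_out dt/V(t) ⇒ ln(m/m₀) = −(Q_out/(Q_in−Q_out)) ln(V/V₀).
m = m₀ (V₀/V)^(Q_out/(Q_in−Q_out)) = 32.4 × (1400/1149.3)^(-1.9007) = 22.269 mg.
C = m/V = 22.269/1149.3 = 0.019375 mg/L.

0.0194 mg/L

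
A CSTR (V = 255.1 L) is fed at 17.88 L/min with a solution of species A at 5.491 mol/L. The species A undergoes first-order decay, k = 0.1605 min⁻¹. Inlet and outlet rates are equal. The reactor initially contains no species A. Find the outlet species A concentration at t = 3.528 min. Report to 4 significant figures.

0.9292 mol/L

V dC/dt = Q(C_in − C) − k V C.
This is linear with rate a = Q/V + k = 0.230590 min⁻¹.
C_ss = Q C_in/(Q + kV) = 1.66904 mol/L; C(t) = C_ss + (C₀ − C_ss) e^(−a t).
C(3.528) = 1.66904 + (-1.66904)·e^(−0.230590·3.528) = 1.66904 + (-1.66904)·0.443294 = 0.929167 mol/L.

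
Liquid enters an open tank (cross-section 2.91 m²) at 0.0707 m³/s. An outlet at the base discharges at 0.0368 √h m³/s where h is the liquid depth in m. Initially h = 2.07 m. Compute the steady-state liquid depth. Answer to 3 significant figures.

3.69 m

Accumulation of liquid (constant cross-section A): A dh/dt = Q_in − 0.0368 √h. At steady state dh/dt = 0:
Q_in = 0.0368 √h_ss ⇒ √h_ss = 0.0707/0.0368 = 1.9212.
h_ss = 1.9212² = 3.6910 m. (Since h₀ = 2.07 m < h_ss, the level will rise toward this value.)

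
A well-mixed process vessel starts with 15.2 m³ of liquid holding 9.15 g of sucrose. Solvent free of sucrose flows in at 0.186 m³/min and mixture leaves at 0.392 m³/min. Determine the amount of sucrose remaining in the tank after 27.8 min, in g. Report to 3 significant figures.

Let m(t) be the amount of sucrose. Volume: V(t) = V₀ + (Q_in − Q_out) t = 15.2 − 0.20600 t; V(27.8) = 9.4732 m³.
No sucrose enters, so dm/dt = −Q_out · (m/V).
dm/m = −Q_out dt/(V₀ − 0.20600 t); integrating gives ln(m/m₀) = −(Q_out/(Q_in−Q_out)) ln(V/V₀).
m = m₀ (V₀/V)^(Q_out/(Q_in−Q_out)) = 9.15 × (15.2/9.4732)^(-1.9029) = 3.7210 g.

3.72 g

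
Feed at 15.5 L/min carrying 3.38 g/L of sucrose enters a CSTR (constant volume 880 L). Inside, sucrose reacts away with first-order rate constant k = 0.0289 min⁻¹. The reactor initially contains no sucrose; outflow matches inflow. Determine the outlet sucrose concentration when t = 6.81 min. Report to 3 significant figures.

0.347 g/L

Accumulation = in − out − consumed: V dC/dt = Q C_in − Q C − k V C.
dC/dt = (Q/V) C_in − (Q/V + k) C; effective rate a = Q/V + k = 0.017614 + 0.0289 = 0.046514 min⁻¹.
C_ss = Q C_in/(Q + kV) = 1.2799 g/L; C(t) = C_ss + (C₀ − C_ss) e^(−a t).
C(6.81) = 1.2799 + (-1.2799)·e^(−0.046514·6.81) = 1.2799 + (-1.2799)·0.72851 = 0.34749 g/L.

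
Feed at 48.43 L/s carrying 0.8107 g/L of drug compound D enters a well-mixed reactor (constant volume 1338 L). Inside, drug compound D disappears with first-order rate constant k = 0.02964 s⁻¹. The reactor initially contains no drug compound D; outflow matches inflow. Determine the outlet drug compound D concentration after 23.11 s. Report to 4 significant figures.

Accumulation = in − out − consumed: V dC/dt = Q C_in − Q C − k V C.
dC/dt = (Q/V) C_in − (Q/V + k) C; effective rate a = Q/V + k = 0.0361958 + 0.02964 = 0.0658358 s⁻¹.
C_ss = Q C_in/(Q + kV) = 0.445714 g/L; C(t) = C_ss + (C₀ − C_ss) e^(−a t).
C(23.11) = 0.445714 + (-0.445714)·e^(−0.0658358·23.11) = 0.445714 + (-0.445714)·0.218392 = 0.348374 g/L.

0.3484 g/L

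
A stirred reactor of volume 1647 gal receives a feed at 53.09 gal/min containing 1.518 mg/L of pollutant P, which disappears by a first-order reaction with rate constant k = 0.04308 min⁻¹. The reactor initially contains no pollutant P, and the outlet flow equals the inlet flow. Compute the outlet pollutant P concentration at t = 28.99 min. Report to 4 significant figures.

0.5765 mg/L

V dC/dt = Q(C_in − C) − k V C.
dC/dt = (Q/V) C_in − (Q/V + k) C; effective rate a = Q/V + k = 0.0322344 + 0.04308 = 0.0753144 min⁻¹.
C_ss = Q C_in/(Q + kV) = 0.649700 mg/L; C(t) = C_ss + (C₀ − C_ss) e^(−a t).
C(28.99) = 0.649700 + (-0.649700)·e^(−0.0753144·28.99) = 0.649700 + (-0.649700)·0.112662 = 0.576504 mg/L.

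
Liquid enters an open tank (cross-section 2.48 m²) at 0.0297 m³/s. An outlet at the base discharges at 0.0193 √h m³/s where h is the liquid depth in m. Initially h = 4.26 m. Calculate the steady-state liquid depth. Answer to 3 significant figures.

Mass balance (ρ constant): A dh/dt = Q_in − 0.0193 √h. At steady state dh/dt = 0:
Q_in = 0.0193 √h_ss ⇒ √h_ss = 0.0297/0.0193 = 1.5389.
h_ss = 1.5389² = 2.3681 m. (Since h₀ = 4.26 m > h_ss, the level will fall toward this value.)

2.37 m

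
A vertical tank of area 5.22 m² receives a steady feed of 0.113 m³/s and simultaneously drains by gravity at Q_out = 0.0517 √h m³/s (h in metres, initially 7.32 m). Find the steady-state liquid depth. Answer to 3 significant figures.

Unsteady balance on liquid volume: A dh/dt = Q_in − 0.0517 √h. At steady state dh/dt = 0:
Q_in = 0.0517 √h_ss ⇒ √h_ss = 0.113/0.0517 = 2.1857.
h_ss = 2.1857² = 4.7772 m. (Since h₀ = 7.32 m > h_ss, the level will fall toward this value.)

4.78 m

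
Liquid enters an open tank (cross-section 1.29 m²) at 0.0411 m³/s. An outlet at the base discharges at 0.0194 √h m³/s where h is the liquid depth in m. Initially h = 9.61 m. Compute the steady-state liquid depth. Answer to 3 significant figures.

4.49 m

Unsteady balance on liquid volume: A dh/dt = Q_in − 0.0194 √h. At steady state dh/dt = 0:
Q_in = 0.0194 √h_ss ⇒ √h_ss = 0.0411/0.0194 = 2.1186.
h_ss = 2.1186² = 4.4883 m. (Since h₀ = 9.61 m > h_ss, the level will fall toward this value.)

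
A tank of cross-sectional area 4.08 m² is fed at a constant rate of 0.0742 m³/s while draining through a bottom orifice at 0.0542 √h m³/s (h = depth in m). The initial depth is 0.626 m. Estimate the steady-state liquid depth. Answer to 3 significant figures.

1.87 m

Level balance: A dh/dt = 0.0742 − 0.0542 √h. Setting dh/dt = 0:
Q_in = 0.0542 √h_ss ⇒ √h_ss = 0.0742/0.0542 = 1.3690.
h_ss = 1.3690² = 1.8742 m. (Since h₀ = 0.626 m < h_ss, the level will rise toward this value.)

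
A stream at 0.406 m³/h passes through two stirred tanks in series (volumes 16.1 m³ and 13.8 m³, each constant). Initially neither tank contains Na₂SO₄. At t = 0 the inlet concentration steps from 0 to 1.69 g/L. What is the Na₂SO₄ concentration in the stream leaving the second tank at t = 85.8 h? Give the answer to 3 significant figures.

1.14 g/L

Species balance on tank i: dCᵢ/dt = (Cᵢ₋₁ − Cᵢ)/τᵢ with τᵢ = Vᵢ/Q.
τ₁ = 16.1/0.406 = 39.655 h; τ₂ = 13.8/0.406 = 33.990 h.
Tank 1: C₁ = C_in(1 − e^(−t/τ₁)). Tank 2 (τ₁ ≠ τ₂): C₂ = C_in[1 − (τ₁ e^(−t/τ₁) − τ₂ e^(−t/τ₂))/(τ₁ − τ₂)].
At t = 85.8: e^(−t/τ₁) = 0.11490, e^(−t/τ₂) = 0.080118.
C₂ = 1.69·[1 − (39.655·0.11490 − 33.990·0.080118)/(5.6650)] = 1.69·0.67637 = 1.1431 g/L.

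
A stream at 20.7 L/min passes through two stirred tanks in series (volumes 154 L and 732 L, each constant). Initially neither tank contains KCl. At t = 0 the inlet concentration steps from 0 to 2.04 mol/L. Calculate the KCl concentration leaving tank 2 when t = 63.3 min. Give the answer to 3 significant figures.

Time constants: τᵢ = Vᵢ/Q for each well-mixed tank.
τ₁ = 154/20.7 = 7.4396 min; τ₂ = 732/20.7 = 35.362 min.
Tank 1: C₁ = C_in(1 − e^(−t/τ₁)). Tank 2 (τ₁ ≠ τ₂): C₂ = C_in[1 − (τ₁ e^(−t/τ₁) − τ₂ e^(−t/τ₂))/(τ₁ − τ₂)].
At t = 63.3: e^(−t/τ₁) = 0.00020174, e^(−t/τ₂) = 0.16695.
C₂ = 2.04·[1 − (7.4396·0.00020174 − 35.362·0.16695)/(-27.923)] = 2.04·0.78862 = 1.6088 mol/L.

1.61 mol/L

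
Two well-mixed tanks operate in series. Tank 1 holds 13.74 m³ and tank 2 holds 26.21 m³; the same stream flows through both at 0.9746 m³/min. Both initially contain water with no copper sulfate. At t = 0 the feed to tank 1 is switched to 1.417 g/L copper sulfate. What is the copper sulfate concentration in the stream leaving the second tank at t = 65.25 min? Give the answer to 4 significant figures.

Species balance on tank i: dCᵢ/dt = (Cᵢ₋₁ − Cᵢ)/τᵢ with τᵢ = Vᵢ/Q.
τ₁ = 13.74/0.9746 = 14.0981 min; τ₂ = 26.21/0.9746 = 26.8931 min.
Solving the cascade with C₁(0)=C₂(0)=0 gives C₂(t) = C_in[1 − (τ₁ e^(−t/τ₁) − τ₂ e^(−t/τ₂))/(τ₁ − τ₂)].
At t = 65.25: e^(−t/τ₁) = 0.00977149, e^(−t/τ₂) = 0.0883654.
C₂ = 1.417·[1 − (14.0981·0.00977149 − 26.8931·0.0883654)/(-12.7950)] = 1.417·0.825036 = 1.16908 g/L.

1.169 g/L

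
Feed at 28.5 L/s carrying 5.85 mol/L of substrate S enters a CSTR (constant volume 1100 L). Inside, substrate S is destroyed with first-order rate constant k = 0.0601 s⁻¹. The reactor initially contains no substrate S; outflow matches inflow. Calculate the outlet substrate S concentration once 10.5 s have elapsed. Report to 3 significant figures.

Species balance: V dC/dt = Q C_in − Q C − k V C.
dC/dt = (Q/V) C_in − (Q/V + k) C; effective rate a = Q/V + k = 0.025909 + 0.0601 = 0.086009 s⁻¹.
C_ss = Q C_in/(Q + kV) = 1.7622 mol/L; C(t) = C_ss + (C₀ − C_ss) e^(−a t).
C(10.5) = 1.7622 + (-1.7622)·e^(−0.086009·10.5) = 1.7622 + (-1.7622)·0.40531 = 1.0480 mol/L.

1.05 mol/L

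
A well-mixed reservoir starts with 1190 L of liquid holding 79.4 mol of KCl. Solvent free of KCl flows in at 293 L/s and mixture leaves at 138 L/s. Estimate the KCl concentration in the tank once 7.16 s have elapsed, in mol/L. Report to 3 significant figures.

0.0192 mol/L

Total volume: dV/dt = Q_in − Q_out = 155.00 L/s, so V(t) = 1190 + 155.00 t and V(7.16) = 2299.8 L.
No KCl enters, so dm/dt = −Q_out · (m/V).
dm/m = −Q_out dt/(V₀ + 155.00 t); integrating gives ln(m/m₀) = −(Q_out/(Q_in−Q_out)) ln(V/V₀).
m = m₀ (V₀/V)^(Q_out/(Q_in−Q_out)) = 79.4 × (1190/2299.8)^(0.89032) = 44.163 mol.
C = m/V = 44.163/2299.8 = 0.019203 mol/L.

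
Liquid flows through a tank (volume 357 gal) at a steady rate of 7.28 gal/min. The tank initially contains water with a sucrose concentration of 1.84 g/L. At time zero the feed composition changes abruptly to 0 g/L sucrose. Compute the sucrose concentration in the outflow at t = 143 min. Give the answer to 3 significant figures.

0.0996 g/L

Species balance on the tank: V dC/dt = Q(C_in − C).
So dC/dt = (C_in − C)/τ with τ = V/Q = 357/7.28 = 49.038 min.
Solution: C(t) = C_in + (C₀ − C_in) e^(−t/τ).
C(143) = 0 + (1.84 − 0)·e^(−143/49.038) = 0 + (1.8400)·0.054146 = 0.099628 g/L.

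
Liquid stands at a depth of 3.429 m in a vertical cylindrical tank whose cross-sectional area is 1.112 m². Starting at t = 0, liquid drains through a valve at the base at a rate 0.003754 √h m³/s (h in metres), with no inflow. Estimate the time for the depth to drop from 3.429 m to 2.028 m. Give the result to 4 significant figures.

253.4 s

A dh/dt = −Q_out = −0.003754 √h.
Separate and integrate: 2(√h − √h₀) = −(0.003754/A) t.
t = 2A(√h₀ − √h)/0.003754 = 2·1.112·(√3.429 − √2.028)/0.003754
  = 2.22400 × (1.85176 − 1.42408) / 0.003754 = 253.371 s.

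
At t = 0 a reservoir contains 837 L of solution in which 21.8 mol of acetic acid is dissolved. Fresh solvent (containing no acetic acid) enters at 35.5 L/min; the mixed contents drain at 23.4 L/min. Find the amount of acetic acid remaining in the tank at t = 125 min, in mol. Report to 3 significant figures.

Let m(t) be the amount of acetic acid. Volume: V(t) = V₀ + (Q_in − Q_out) t = 837 + 12.100 t; V(125) = 2349.5 L.
Species balance (pure solvent in): dm/dt = −Q_out · m/V(t).
dm/m = −Q_out dt/(V₀ + 12.100 t); integrating gives ln(m/m₀) = −(Q_out/(Q_in−Q_out)) ln(V/V₀).
m = m₀ (V₀/V)^(Q_out/(Q_in−Q_out)) = 21.8 × (837/2349.5)^(1.9339) = 2.9621 mol.

2.96 mol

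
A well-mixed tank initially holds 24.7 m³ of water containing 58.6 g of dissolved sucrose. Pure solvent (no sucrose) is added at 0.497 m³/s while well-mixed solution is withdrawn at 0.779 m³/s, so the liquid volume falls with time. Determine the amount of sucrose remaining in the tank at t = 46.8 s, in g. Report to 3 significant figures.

7.10 g

Let m(t) be the amount of sucrose. Volume: V(t) = V₀ + (Q_in − Q_out) t = 24.7 − 0.28200 t; V(46.8) = 11.502 m³.
No sucrose enters, so dm/dt = −Q_out · (m/V).
Separate: dm/m = −Q_out dt/V(t) ⇒ ln(m/m₀) = −(Q_out/(Q_in−Q_out)) ln(V/V₀).
m = m₀ (V₀/V)^(Q_out/(Q_in−Q_out)) = 58.6 × (24.7/11.502)^(-2.7624) = 7.0963 g.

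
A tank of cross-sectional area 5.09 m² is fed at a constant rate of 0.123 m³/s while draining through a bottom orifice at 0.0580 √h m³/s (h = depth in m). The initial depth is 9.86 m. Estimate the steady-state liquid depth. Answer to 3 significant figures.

Mass balance (ρ constant): A dh/dt = Q_in − 0.0580 √h. At steady state dh/dt = 0:
Q_in = 0.0580 √h_ss ⇒ √h_ss = 0.123/0.0580 = 2.1207.
h_ss = 2.1207² = 4.4973 m. (Since h₀ = 9.86 m > h_ss, the level will fall toward this value.)

4.50 m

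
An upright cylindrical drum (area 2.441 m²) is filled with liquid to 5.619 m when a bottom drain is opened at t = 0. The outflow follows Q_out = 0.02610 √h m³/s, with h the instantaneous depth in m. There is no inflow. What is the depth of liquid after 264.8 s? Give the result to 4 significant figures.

With no inflow, A dh/dt = −0.02610 √h.
This is separable: 2 d(√h)/dt = −0.02610/A, so √h = √h₀ − (0.02610/(2A)) t.
√h = √5.619 − 0.02610·264.8/(2·2.441) = 2.37044 − 1.41567 = 0.954777.
h = 0.954777² = 0.911600 m.

0.9116 m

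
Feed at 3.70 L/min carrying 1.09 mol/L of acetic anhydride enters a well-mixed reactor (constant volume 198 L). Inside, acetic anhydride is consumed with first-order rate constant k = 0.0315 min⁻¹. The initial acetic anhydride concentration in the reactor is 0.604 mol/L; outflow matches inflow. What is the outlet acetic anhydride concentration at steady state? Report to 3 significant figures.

0.406 mol/L

Species balance: V dC/dt = Q C_in − Q C − k V C.
Steady state (dC/dt = 0): C_ss = Q C_in/(Q + kV) = C_in/(1 + kV/Q).
C_ss = 3.70·1.09/(3.70 + 0.0315·198) = 4.0330/9.9370 = 0.40586 mol/L.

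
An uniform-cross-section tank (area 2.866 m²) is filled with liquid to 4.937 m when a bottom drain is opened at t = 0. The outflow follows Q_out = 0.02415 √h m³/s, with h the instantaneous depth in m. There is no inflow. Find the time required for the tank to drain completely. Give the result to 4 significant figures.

With no inflow, A dh/dt = −0.02415 √h.
Separate and integrate: 2(√h − √h₀) = −(0.02415/A) t.
Set h = 0: 2√h₀ = (0.02415/A) t_empty ⇒ t_empty = 2A√h₀/0.02415.
t_empty = 2·2.866·√4.937/0.02415 = 5.73200·2.22194/0.02415 = 527.376 s.

527.4 s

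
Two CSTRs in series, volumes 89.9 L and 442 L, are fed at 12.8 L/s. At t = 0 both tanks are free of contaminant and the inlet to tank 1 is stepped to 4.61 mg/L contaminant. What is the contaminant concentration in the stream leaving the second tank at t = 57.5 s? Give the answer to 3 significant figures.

Time constants: τᵢ = Vᵢ/Q for each well-mixed tank.
τ₁ = 89.9/12.8 = 7.0234 s; τ₂ = 442/12.8 = 34.531 s.
Tank 1: C₁ = C_in(1 − e^(−t/τ₁)). Tank 2 (τ₁ ≠ τ₂): C₂ = C_in[1 − (τ₁ e^(−t/τ₁) − τ₂ e^(−t/τ₂))/(τ₁ − τ₂)].
At t = 57.5: e^(−t/τ₁) = 0.00027828, e^(−t/τ₂) = 0.18916.
C₂ = 4.61·[1 − (7.0234·0.00027828 − 34.531·0.18916)/(-27.508)] = 4.61·0.76261 = 3.5156 mg/L.

3.52 mg/L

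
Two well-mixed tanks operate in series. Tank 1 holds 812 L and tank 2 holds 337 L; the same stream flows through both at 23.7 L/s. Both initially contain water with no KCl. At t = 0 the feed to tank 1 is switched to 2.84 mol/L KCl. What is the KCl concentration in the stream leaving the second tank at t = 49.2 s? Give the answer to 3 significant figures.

1.75 mol/L

Each tank obeys Vᵢ dCᵢ/dt = Q(Cᵢ₋₁ − Cᵢ), so τᵢ = Vᵢ/Q.
τ₁ = 812/23.7 = 34.262 s; τ₂ = 337/23.7 = 14.219 s.
Tank 1: C₁ = C_in(1 − e^(−t/τ₁)). Tank 2 (τ₁ ≠ τ₂): C₂ = C_in[1 − (τ₁ e^(−t/τ₁) − τ₂ e^(−t/τ₂))/(τ₁ − τ₂)].
At t = 49.2: e^(−t/τ₁) = 0.23788, e^(−t/τ₂) = 0.031428.
C₂ = 2.84·[1 − (34.262·0.23788 − 14.219·0.031428)/(20.042)] = 2.84·0.61566 = 1.7485 mol/L.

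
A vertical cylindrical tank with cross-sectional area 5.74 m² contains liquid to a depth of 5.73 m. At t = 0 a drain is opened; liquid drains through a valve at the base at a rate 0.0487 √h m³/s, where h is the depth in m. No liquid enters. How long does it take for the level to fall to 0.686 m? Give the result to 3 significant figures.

369 s

A dh/dt = −Q_out = −0.0487 √h.
This is separable: 2 d(√h)/dt = −0.0487/A, so √h = √h₀ − (0.0487/(2A)) t.
t = 2A(√h₀ − √h)/0.0487 = 2·5.74·(√5.73 − √0.686)/0.0487
  = 11.480 × (2.3937 − 0.82825) / 0.0487 = 369.03 s.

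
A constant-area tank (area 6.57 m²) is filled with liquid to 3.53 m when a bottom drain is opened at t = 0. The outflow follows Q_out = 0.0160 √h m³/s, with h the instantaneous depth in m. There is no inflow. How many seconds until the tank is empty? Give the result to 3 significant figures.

1540 s

With no inflow, A dh/dt = −0.0160 √h.
∫ h^(−1/2) dh = −(0.0160/A) ∫ dt, giving 2√h = 2√h₀ − (0.0160/A) t.
Set h = 0: 2√h₀ = (0.0160/A) t_empty ⇒ t_empty = 2A√h₀/0.0160.
t_empty = 2·6.57·√3.53/0.0160 = 13.140·1.8788/0.0160 = 1543.0 s.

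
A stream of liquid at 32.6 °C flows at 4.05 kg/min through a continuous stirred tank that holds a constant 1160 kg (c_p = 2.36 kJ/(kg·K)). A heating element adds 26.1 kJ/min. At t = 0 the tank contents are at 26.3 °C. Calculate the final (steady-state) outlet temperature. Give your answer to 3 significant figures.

35.3 °C

M c_p dT/dt = ṁ c_p (T_in − T) + Q̇.
At steady state dT/dt = 0 ⇒ T_ss = T_in + Q̇/(ṁ c_p) = 32.6 + 26.1/(4.05·2.36) = 35.331 °C.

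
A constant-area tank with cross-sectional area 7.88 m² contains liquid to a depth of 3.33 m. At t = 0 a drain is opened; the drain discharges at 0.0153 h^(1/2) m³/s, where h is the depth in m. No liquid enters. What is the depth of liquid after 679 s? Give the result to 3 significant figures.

A dh/dt = −Q_out = −0.0153 √h.
Separate and integrate: 2(√h − √h₀) = −(0.0153/A) t.
√h = √3.33 − 0.0153·679/(2·7.88) = 1.8248 − 0.65918 = 1.1656.
h = 1.1656² = 1.3587 m.

1.36 m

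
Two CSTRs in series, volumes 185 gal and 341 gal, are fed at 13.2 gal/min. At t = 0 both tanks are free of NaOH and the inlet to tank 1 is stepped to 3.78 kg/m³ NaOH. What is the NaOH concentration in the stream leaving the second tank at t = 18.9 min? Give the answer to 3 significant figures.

0.968 kg/m³

Each tank obeys Vᵢ dCᵢ/dt = Q(Cᵢ₋₁ − Cᵢ), so τᵢ = Vᵢ/Q.
τ₁ = 185/13.2 = 14.015 min; τ₂ = 341/13.2 = 25.833 min.
Solving the cascade with C₁(0)=C₂(0)=0 gives C₂(t) = C_in[1 − (τ₁ e^(−t/τ₁) − τ₂ e^(−t/τ₂))/(τ₁ − τ₂)].
At t = 18.9: e^(−t/τ₁) = 0.25962, e^(−t/τ₂) = 0.48113.
C₂ = 3.78·[1 − (14.015·0.25962 − 25.833·0.48113)/(-11.818)] = 3.78·0.25618 = 0.96834 kg/m³.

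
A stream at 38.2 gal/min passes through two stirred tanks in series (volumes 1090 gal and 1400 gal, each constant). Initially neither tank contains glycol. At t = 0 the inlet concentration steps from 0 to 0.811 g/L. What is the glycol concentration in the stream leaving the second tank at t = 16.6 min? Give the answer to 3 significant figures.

Each tank obeys Vᵢ dCᵢ/dt = Q(Cᵢ₋₁ − Cᵢ), so τᵢ = Vᵢ/Q.
τ₁ = 1090/38.2 = 28.534 min; τ₂ = 1400/38.2 = 36.649 min.
Solving the cascade with C₁(0)=C₂(0)=0 gives C₂(t) = C_in[1 − (τ₁ e^(−t/τ₁) − τ₂ e^(−t/τ₂))/(τ₁ − τ₂)].
At t = 16.6: e^(−t/τ₁) = 0.55891, e^(−t/τ₂) = 0.63575.
C₂ = 0.811·[1 − (28.534·0.55891 − 36.649·0.63575)/(-8.1152)] = 0.811·0.094061 = 0.076283 g/L.

0.0763 g/L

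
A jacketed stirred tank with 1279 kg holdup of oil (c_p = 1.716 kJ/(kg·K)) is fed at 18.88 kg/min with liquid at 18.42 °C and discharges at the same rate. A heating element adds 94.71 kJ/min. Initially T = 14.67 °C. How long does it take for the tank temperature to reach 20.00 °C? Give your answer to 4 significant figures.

M c_p dT/dt = ṁ c_p (T_in − T) + Q̇.
τ = M/ṁ = 67.7436 min; T_ss = T_in + Q̇/(ṁ c_p) = 21.3433 °C.
T(t) = T_ss + (T₀ − T_ss) e^(−t/τ). Set T = 20.00:
e^(−t/τ) = (20.00 − 21.3433)/(14.67 − 21.3433) = 0.201297
t = −67.7436 · ln(0.201297) = 108.591 min.

108.6 min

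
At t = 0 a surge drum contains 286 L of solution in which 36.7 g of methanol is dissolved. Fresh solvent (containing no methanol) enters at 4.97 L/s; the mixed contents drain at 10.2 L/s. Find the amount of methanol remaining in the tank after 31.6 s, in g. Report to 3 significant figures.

Let m(t) be the amount of methanol. Volume: V(t) = V₀ + (Q_in − Q_out) t = 286 − 5.2300 t; V(31.6) = 120.73 L.
Solute balance: dm/dt = 0 − Q_out C = −Q_out m/V(t).
dm/m = −Q_out dt/(V₀ − 5.2300 t); integrating gives ln(m/m₀) = −(Q_out/(Q_in−Q_out)) ln(V/V₀).
m = m₀ (V₀/V)^(Q_out/(Q_in−Q_out)) = 36.7 × (286/120.73)^(-1.9503) = 6.8265 g.

6.83 g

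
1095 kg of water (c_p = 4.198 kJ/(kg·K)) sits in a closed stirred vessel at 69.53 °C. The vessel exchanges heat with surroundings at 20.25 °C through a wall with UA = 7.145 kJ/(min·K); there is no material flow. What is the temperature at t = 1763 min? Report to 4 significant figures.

M c_p dT/dt = −UA(T − T_amb).
dT/dt = (T_ss − T)/τ with T_ss = T_amb = 20.2500 °C, τ = M c_p/UA = 1095·4.198/7.145 = 643.360 min.
Solution: T(t) = T_ss + (T₀ − T_ss) e^(−t/τ).
T(1763) = 20.2500 + (49.2800)·0.0645510 = 23.4311 °C.

23.43 °C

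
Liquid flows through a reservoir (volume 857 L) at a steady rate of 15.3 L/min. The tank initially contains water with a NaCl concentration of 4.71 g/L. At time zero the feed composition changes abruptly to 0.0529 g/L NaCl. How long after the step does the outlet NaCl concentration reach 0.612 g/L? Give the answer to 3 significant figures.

119 min

Mass balance on the solute (V constant): V dC/dt = Q(C_in − C), so τ = V/Q = 56.013 min.
C(t) = C_in + (C₀ − C_in) e^(−t/τ). Set C = 0.612 and solve for t:
e^(−t/τ) = (C − C_in)/(C₀ − C_in) = (0.612 − 0.0529)/(4.71 − 0.0529) = 0.12005
t = −τ ln(…) = 56.013 × 2.1198 = 118.74 min.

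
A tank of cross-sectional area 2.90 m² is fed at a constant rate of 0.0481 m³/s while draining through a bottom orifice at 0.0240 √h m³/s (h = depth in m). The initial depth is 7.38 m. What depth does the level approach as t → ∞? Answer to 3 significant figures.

4.02 m

Level balance: A dh/dt = 0.0481 − 0.0240 √h. Setting dh/dt = 0:
Q_in = 0.0240 √h_ss ⇒ √h_ss = 0.0481/0.0240 = 2.0042.
h_ss = 2.0042² = 4.0167 m. (Since h₀ = 7.38 m > h_ss, the level will fall toward this value.)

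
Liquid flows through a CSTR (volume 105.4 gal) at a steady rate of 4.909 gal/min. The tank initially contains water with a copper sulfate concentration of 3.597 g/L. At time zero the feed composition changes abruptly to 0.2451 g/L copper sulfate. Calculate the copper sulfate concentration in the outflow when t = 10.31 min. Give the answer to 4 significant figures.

2.319 g/L

Transient balance on the dissolved component: V dC/dt = Q(C_in − C).
Rewrite as dC/dt + C/τ = C_in/τ, τ = V/Q = 21.4708 min.
Solution: C(t) = C_in + (C₀ − C_in) e^(−t/τ).
C(10.31) = 0.2451 + (3.597 − 0.2451)·e^(−10.31/21.4708) = 0.2451 + (3.35190)·0.618667 = 2.31881 g/L.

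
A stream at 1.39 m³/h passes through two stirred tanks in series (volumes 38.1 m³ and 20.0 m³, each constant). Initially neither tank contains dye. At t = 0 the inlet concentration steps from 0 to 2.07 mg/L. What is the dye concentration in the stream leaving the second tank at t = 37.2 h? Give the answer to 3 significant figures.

1.12 mg/L

Each tank obeys Vᵢ dCᵢ/dt = Q(Cᵢ₋₁ − Cᵢ), so τᵢ = Vᵢ/Q.
τ₁ = 38.1/1.39 = 27.410 h; τ₂ = 20.0/1.39 = 14.388 h.
Solving the cascade with C₁(0)=C₂(0)=0 gives C₂(t) = C_in[1 − (τ₁ e^(−t/τ₁) − τ₂ e^(−t/τ₂))/(τ₁ − τ₂)].
At t = 37.2: e^(−t/τ₁) = 0.25739, e^(−t/τ₂) = 0.075366.
C₂ = 2.07·[1 − (27.410·0.25739 − 14.388·0.075366)/(13.022)] = 2.07·0.54148 = 1.1209 mg/L.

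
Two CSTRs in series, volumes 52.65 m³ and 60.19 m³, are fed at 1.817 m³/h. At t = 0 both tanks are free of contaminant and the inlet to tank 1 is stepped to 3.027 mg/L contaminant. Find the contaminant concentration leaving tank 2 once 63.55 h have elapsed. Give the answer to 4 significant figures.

Species balance on tank i: dCᵢ/dt = (Cᵢ₋₁ − Cᵢ)/τᵢ with τᵢ = Vᵢ/Q.
τ₁ = 52.65/1.817 = 28.9763 h; τ₂ = 60.19/1.817 = 33.1260 h.
Solving the cascade with C₁(0)=C₂(0)=0 gives C₂(t) = C_in[1 − (τ₁ e^(−t/τ₁) − τ₂ e^(−t/τ₂))/(τ₁ − τ₂)].
At t = 63.55: e^(−t/τ₁) = 0.111563, e^(−t/τ₂) = 0.146837.
C₂ = 3.027·[1 − (28.9763·0.111563 − 33.1260·0.146837)/(-4.14970)] = 3.027·0.606849 = 1.83693 mg/L.

1.837 mg/L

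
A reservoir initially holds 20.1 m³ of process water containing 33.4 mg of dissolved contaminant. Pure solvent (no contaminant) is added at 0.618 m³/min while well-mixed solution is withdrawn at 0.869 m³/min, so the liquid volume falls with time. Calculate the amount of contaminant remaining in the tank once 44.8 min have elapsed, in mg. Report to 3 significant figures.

1.96 mg

Let m(t) be the amount of contaminant. Volume: V(t) = V₀ + (Q_in − Q_out) t = 20.1 − 0.25100 t; V(44.8) = 8.8552 m³.
No contaminant enters, so dm/dt = −Q_out · (m/V).
Separate: dm/m = −Q_out dt/V(t) ⇒ ln(m/m₀) = −(Q_out/(Q_in−Q_out)) ln(V/V₀).
m = m₀ (V₀/V)^(Q_out/(Q_in−Q_out)) = 33.4 × (20.1/8.8552)^(-3.4622) = 1.9554 mg.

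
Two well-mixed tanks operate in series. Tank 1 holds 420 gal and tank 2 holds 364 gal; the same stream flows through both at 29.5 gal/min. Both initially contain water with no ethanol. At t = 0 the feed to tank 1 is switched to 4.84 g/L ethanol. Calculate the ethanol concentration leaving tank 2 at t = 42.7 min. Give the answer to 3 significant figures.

Species balance on tank i: dCᵢ/dt = (Cᵢ₋₁ − Cᵢ)/τᵢ with τᵢ = Vᵢ/Q.
τ₁ = 420/29.5 = 14.237 min; τ₂ = 364/29.5 = 12.339 min.
Tank 1: C₁ = C_in(1 − e^(−t/τ₁)). Tank 2 (τ₁ ≠ τ₂): C₂ = C_in[1 − (τ₁ e^(−t/τ₁) − τ₂ e^(−t/τ₂))/(τ₁ − τ₂)].
At t = 42.7: e^(−t/τ₁) = 0.049829, e^(−t/τ₂) = 0.031412.
C₂ = 4.84·[1 − (14.237·0.049829 − 12.339·0.031412)/(1.8983)] = 4.84·0.83046 = 4.0194 g/L.

4.02 g/L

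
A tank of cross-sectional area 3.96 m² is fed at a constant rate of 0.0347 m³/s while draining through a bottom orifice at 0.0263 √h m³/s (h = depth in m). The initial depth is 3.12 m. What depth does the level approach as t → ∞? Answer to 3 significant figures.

1.74 m

A dh/dt = Q_in − 0.0263 √h. Steady state requires inflow = outflow:
Q_in = 0.0263 √h_ss ⇒ √h_ss = 0.0347/0.0263 = 1.3194.
h_ss = 1.3194² = 1.7408 m. (Since h₀ = 3.12 m > h_ss, the level will fall toward this value.)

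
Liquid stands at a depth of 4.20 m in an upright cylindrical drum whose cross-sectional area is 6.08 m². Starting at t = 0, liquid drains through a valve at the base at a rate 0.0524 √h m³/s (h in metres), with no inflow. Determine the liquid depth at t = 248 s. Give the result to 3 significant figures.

0.962 m

A dh/dt = −Q_out = −0.0524 √h.
∫ h^(−1/2) dh = −(0.0524/A) ∫ dt, giving 2√h = 2√h₀ − (0.0524/A) t.
√h = √4.20 − 0.0524·248/(2·6.08) = 2.0494 − 1.0687 = 0.98071.
h = 0.98071² = 0.96178 m.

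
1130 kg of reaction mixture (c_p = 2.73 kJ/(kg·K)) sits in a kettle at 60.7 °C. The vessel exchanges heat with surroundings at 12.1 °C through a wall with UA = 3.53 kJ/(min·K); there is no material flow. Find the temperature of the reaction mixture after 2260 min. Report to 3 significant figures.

15.8 °C

Lumped-capacitance energy balance: M c_p dT/dt = UA(T_amb − T).
dT/dt = (T_ss − T)/τ with T_ss = T_amb = 12.100 °C, τ = M c_p/UA = 1130·2.73/3.53 = 873.91 min.
Solution: T(t) = T_ss + (T₀ − T_ss) e^(−t/τ).
T(2260) = 12.100 + (48.600)·0.075315 = 15.760 °C.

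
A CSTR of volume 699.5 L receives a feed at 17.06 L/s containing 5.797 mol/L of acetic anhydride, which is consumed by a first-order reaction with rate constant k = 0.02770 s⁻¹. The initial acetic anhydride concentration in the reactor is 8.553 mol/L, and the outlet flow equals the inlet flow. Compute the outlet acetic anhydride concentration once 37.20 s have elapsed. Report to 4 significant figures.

3.555 mol/L

Species balance: V dC/dt = Q C_in − Q C − k V C.
This is linear with rate a = Q/V + k = 0.0520888 s⁻¹.
C_ss = Q C_in/(Q + kV) = 2.71425 mol/L; C(t) = C_ss + (C₀ − C_ss) e^(−a t).
C(37.20) = 2.71425 + (5.83875)·e^(−0.0520888·37.20) = 2.71425 + (5.83875)·0.144034 = 3.55523 mol/L.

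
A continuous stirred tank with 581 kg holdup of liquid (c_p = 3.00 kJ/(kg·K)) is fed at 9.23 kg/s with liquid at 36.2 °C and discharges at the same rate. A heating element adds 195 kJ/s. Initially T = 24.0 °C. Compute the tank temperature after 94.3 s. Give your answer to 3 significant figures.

38.9 °C

M c_p dT/dt = ṁ c_p (T_in − T) + Q̇.
τ = M/ṁ = 62.947 s; T_ss = T_in + Q̇/(ṁ c_p) = 36.2 + 195/(9.23·3.00) = 43.242 °C.
T approaches T_ss exponentially: T(t) = T_ss + (T₀ − T_ss) e^(−t/τ).
T(94.3) = 43.242 + (-19.242)·e^(−94.3/62.947) = 43.242 + (-19.242)·0.22356 = 38.941 °C.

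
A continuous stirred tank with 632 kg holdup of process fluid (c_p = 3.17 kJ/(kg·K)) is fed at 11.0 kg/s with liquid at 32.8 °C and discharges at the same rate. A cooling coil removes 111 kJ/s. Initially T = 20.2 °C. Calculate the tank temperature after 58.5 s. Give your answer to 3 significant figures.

M c_p dT/dt = ṁ c_p (T_in − T) − Q̇.
τ = M/ṁ = 57.455 s; T_ss = T_in − Q̇/(ṁ c_p) = 32.8 − 111/(11.0·3.17) = 29.617 °C.
Solution: T(t) = T_ss + (T₀ − T_ss) e^(−t/τ).
T(58.5) = 29.617 + (-9.4167)·e^(−58.5/57.455) = 29.617 + (-9.4167)·0.36125 = 26.215 °C.

26.2 °C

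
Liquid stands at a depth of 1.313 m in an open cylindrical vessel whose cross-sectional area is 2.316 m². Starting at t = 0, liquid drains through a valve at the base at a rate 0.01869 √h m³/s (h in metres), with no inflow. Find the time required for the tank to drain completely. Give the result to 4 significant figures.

With no inflow, A dh/dt = −0.01869 √h.
This is separable: 2 d(√h)/dt = −0.01869/A, so √h = √h₀ − (0.01869/(2A)) t.
Set h = 0: 2√h₀ = (0.01869/A) t_empty ⇒ t_empty = 2A√h₀/0.01869.
t_empty = 2·2.316·√1.313/0.01869 = 4.63200·1.14586/0.01869 = 283.983 s.

284.0 s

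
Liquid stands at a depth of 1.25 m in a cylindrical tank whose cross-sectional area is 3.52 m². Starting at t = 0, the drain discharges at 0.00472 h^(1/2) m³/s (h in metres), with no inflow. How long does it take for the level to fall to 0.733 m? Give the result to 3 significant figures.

391 s

Volume balance on the tank: A dh/dt = −0.00472 √h.
Separate and integrate: 2(√h − √h₀) = −(0.00472/A) t.
t = 2A(√h₀ − √h)/0.00472 = 2·3.52·(√1.25 − √0.733)/0.00472
  = 7.0400 × (1.1180 − 0.85615) / 0.00472 = 390.60 s.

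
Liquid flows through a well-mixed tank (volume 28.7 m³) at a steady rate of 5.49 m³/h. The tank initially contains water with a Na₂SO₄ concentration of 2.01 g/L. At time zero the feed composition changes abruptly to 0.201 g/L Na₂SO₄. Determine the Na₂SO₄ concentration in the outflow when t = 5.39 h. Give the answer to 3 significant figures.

Accumulation = in − out for the solute gives V dC/dt = Q(C_in − C).
Rewrite as dC/dt + C/τ = C_in/τ, τ = V/Q = 5.2277 h.
This is linear first-order; C(t) = C_in + (C₀ − C_in) e^(−t/τ).
C(5.39) = 0.201 + (2.01 − 0.201)·e^(−5.39/5.2277) = 0.201 + (1.8090)·0.35663 = 0.84615 g/L.

0.846 g/L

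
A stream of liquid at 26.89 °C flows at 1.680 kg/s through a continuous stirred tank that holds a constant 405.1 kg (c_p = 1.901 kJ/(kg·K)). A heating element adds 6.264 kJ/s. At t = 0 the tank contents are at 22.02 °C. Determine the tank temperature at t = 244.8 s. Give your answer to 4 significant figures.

26.38 °C

Unsteady energy balance on the tank contents: M c_p dT/dt = ṁ c_p (T_in − T) + 6.264.
Rearrange: dT/dt = (T_ss − T)/τ with τ = M/ṁ = 241.131 s and T_ss = T_in + Q̇/(ṁ c_p) = 28.8514 °C.
Integrating: T(t) = T_ss + (T₀ − T_ss) e^(−t/τ).
T(244.8) = 28.8514 + (-6.83137)·e^(−244.8/241.131) = 28.8514 + (-6.83137)·0.362324 = 26.3762 °C.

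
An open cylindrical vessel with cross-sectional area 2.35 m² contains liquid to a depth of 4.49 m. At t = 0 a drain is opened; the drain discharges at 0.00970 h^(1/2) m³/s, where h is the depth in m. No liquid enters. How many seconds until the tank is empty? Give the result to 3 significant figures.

Unsteady balance on liquid volume: A dh/dt = −0.00970 √h.
This is separable: 2 d(√h)/dt = −0.00970/A, so √h = √h₀ − (0.00970/(2A)) t.
Set h = 0: 2√h₀ = (0.00970/A) t_empty ⇒ t_empty = 2A√h₀/0.00970.
t_empty = 2·2.35·√4.49/0.00970 = 4.7000·2.1190/0.00970 = 1026.7 s.

1030 s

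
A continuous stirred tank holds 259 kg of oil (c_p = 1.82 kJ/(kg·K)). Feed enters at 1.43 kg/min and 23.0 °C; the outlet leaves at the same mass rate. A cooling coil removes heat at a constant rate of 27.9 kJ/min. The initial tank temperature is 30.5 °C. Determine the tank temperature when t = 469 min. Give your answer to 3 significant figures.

13.6 °C

M c_p dT/dt = ṁ c_p (T_in − T) − Q̇.
τ = M/ṁ = 181.12 min; T_ss = T_in − Q̇/(ṁ c_p) = 23.0 − 27.9/(1.43·1.82) = 12.280 °C.
This is linear first-order; T(t) = T_ss + (T₀ − T_ss) e^(−t/τ).
T(469) = 12.280 + (18.220)·e^(−469/181.12) = 12.280 + (18.220)·0.075061 = 13.648 °C.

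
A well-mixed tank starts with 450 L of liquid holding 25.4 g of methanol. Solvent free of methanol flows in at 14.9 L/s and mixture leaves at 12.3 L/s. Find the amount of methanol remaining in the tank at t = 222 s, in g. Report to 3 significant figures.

0.512 g

Let m(t) be the amount of methanol. Volume: V(t) = V₀ + (Q_in − Q_out) t = 450 + 2.6000 t; V(222) = 1027.2 L.
Solute balance: dm/dt = 0 − Q_out C = −Q_out m/V(t).
Separate: dm/m = −Q_out dt/V(t) ⇒ ln(m/m₀) = −(Q_out/(Q_in−Q_out)) ln(V/V₀).
m = m₀ (V₀/V)^(Q_out/(Q_in−Q_out)) = 25.4 × (450/1027.2)^(4.7308) = 0.51183 g.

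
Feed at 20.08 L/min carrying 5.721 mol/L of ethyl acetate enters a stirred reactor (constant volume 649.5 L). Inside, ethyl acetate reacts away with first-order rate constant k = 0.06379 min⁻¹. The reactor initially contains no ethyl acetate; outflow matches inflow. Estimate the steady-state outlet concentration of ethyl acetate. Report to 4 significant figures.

V dC/dt = Q(C_in − C) − k V C.
Steady state (dC/dt = 0): C_ss = Q C_in/(Q + kV) = C_in/(1 + kV/Q).
C_ss = 20.08·5.721/(20.08 + 0.06379·649.5) = 114.878/61.5116 = 1.86758 mol/L.

1.868 mol/L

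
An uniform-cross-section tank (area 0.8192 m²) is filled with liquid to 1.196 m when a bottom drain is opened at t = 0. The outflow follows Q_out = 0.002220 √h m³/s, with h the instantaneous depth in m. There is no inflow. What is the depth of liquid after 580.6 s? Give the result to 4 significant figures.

Accumulation of liquid (constant cross-section A): A dh/dt = −0.002220 √h.
∫ h^(−1/2) dh = −(0.002220/A) ∫ dt, giving 2√h = 2√h₀ − (0.002220/A) t.
√h = √1.196 − 0.002220·580.6/(2·0.8192) = 1.09362 − 0.786702 = 0.306916.
h = 0.306916² = 0.0941975 m.

0.09420 m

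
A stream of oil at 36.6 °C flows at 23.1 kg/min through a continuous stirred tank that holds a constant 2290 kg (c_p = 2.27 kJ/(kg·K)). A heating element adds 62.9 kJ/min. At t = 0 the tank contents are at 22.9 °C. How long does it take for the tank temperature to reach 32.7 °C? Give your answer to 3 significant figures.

106 min

Energy balance: M c_p dT/dt = ṁ c_p (T_in − T) + 62.9.
τ = M/ṁ = 99.134 min; T_ss = T_in + Q̇/(ṁ c_p) = 37.800 °C.
T(t) = T_ss + (T₀ − T_ss) e^(−t/τ). Set T = 32.7:
e^(−t/τ) = (32.7 − 37.800)/(22.9 − 37.800) = 0.34226
t = −99.134 · ln(0.34226) = 106.29 min.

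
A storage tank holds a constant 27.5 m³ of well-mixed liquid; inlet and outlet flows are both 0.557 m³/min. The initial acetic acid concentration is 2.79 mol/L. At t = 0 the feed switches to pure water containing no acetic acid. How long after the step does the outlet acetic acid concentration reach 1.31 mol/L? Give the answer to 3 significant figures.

Species balance: V dC/dt = Q(C_in − C) ⇒ τ = V/Q = 49.372 min.
C(t) = C_in + (C₀ − C_in) e^(−t/τ). Set C = 1.31 and solve for t:
e^(−t/τ) = (C − C_in)/(C₀ − C_in) = (1.31 − 0)/(2.79 − 0) = 0.46953
t = −τ ln(…) = 49.372 × 0.75601 = 37.326 min.

37.3 min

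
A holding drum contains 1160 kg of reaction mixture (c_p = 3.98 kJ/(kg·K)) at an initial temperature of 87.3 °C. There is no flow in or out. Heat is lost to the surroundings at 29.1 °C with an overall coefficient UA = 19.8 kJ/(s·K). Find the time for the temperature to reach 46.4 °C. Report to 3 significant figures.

Lumped-capacitance energy balance: M c_p dT/dt = UA(T_amb − T).
τ = M c_p/UA = 233.17 s; T_ss = T_amb = 29.100 °C.
T(t) = T_ss + (T₀ − T_ss)e^(−t/τ); set T = 46.4:
t = −τ ln[(T − T_ss)/(T₀ − T_ss)] = −233.17 · ln(0.29725) = 282.88 s.

283 s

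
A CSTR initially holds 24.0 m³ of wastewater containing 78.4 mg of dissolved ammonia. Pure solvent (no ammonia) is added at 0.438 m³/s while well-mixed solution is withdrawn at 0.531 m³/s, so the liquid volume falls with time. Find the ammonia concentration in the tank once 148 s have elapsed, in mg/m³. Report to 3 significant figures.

0.0590 mg/m³

Total volume: dV/dt = Q_in − Q_out = -0.093000 m³/s, so V(t) = 24.0 − 0.093000 t and V(148) = 10.236 m³.
Solute balance: dm/dt = 0 − Q_out C = −Q_out m/V(t).
dm/m = −Q_out dt/(V₀ − 0.093000 t); integrating gives ln(m/m₀) = −(Q_out/(Q_in−Q_out)) ln(V/V₀).
m = m₀ (V₀/V)^(Q_out/(Q_in−Q_out)) = 78.4 × (24.0/10.236)^(-5.7097) = 0.60433 mg.
C = m/V = 0.60433/10.236 = 0.059040 mg/m³.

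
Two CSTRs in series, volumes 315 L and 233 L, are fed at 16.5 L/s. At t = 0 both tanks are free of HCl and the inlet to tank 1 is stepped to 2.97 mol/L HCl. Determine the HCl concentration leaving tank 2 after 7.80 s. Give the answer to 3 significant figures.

0.245 mol/L

Time constants: τᵢ = Vᵢ/Q for each well-mixed tank.
τ₁ = 315/16.5 = 19.091 s; τ₂ = 233/16.5 = 14.121 s.
Solving the cascade with C₁(0)=C₂(0)=0 gives C₂(t) = C_in[1 − (τ₁ e^(−t/τ₁) − τ₂ e^(−t/τ₂))/(τ₁ − τ₂)].
At t = 7.80: e^(−t/τ₁) = 0.66460, e^(−t/τ₂) = 0.57559.
C₂ = 2.97·[1 − (19.091·0.66460 − 14.121·0.57559)/(4.9697)] = 2.97·0.082484 = 0.24498 mol/L.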